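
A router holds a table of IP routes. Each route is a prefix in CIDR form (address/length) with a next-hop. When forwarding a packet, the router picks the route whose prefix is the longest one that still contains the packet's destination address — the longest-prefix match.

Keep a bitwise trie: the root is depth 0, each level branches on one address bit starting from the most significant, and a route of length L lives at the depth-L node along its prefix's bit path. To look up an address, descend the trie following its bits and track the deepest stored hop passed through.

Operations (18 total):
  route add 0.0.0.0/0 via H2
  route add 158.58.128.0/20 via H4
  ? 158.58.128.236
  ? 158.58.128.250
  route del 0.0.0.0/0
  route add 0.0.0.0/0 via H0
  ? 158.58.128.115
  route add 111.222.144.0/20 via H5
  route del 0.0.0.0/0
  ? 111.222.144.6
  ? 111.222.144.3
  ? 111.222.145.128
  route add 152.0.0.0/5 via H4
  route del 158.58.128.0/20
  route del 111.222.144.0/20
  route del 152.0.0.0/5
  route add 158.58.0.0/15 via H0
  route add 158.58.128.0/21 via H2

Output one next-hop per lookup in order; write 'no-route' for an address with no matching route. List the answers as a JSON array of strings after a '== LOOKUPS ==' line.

Process each operation:
  add 0.0.0.0/0 -> H2 at depth 0
  add 158.58.128.0/20 -> H4 at depth 20
  Q 158.58.128.236: descend 10011110001110101000 ; hops seen [H2,H4] ; pick H4
  Q 158.58.128.250: descend 10011110001110101000 ; hops seen [H2,H4] ; pick H4
  del 0.0.0.0/0 (clear depth 0)
  add 0.0.0.0/0 -> H0 at depth 0
  Q 158.58.128.115: descend 10011110001110101000 ; hops seen [H0,H4] ; pick H4
  add 111.222.144.0/20 -> H5 at depth 20
  del 0.0.0.0/0 (clear depth 0)
  Q 111.222.144.6: descend 01101111110111101001 ; hops seen [H5] ; pick H5
  Q 111.222.144.3: descend 01101111110111101001 ; hops seen [H5] ; pick H5
  Q 111.222.145.128: descend 01101111110111101001 ; hops seen [H5] ; pick H5
  add 152.0.0.0/5 -> H4 at depth 5
  del 158.58.128.0/20 (clear depth 20)
  del 111.222.144.0/20 (clear depth 20)
  del 152.0.0.0/5 (clear depth 5)
  add 158.58.0.0/15 -> H0 at depth 15
  add 158.58.128.0/21 -> H2 at depth 21

== LOOKUPS ==
["H4","H4","H4","H5","H5","H5"]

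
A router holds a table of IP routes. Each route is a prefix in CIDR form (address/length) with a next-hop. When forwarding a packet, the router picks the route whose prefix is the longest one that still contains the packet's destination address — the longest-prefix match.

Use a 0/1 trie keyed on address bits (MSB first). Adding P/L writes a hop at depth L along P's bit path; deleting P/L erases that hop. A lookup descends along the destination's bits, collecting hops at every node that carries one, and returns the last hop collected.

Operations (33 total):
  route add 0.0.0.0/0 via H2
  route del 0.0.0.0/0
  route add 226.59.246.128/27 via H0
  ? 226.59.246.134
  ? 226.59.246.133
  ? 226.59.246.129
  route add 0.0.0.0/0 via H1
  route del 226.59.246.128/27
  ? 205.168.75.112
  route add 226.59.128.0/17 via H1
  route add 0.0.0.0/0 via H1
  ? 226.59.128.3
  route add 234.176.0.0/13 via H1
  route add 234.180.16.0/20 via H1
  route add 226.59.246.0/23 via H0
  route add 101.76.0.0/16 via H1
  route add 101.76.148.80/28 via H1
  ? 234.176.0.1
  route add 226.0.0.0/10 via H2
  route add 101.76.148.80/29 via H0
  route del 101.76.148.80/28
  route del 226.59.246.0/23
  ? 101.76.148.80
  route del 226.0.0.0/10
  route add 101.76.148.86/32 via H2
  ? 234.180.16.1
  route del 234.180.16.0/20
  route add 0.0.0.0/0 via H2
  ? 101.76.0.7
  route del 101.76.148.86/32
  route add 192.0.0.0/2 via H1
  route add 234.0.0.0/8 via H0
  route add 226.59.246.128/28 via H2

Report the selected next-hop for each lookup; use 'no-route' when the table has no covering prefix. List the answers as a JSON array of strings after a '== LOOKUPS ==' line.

Apply in order:
  + 0.0.0.0/0 (H2) depth=0
  del 0.0.0.0/0 (clear depth 0)
  + 226.59.246.128/27 (H0) depth=27
  ? 226.59.246.134  path d0:-→d1:-→d2:-→d3:-→d4:-→d5:-→d6:-→d7:-→d8:-→d9:-→d10:-→d11:-→d12:-→d13:-→d14:-→d15:-→d16:-→d17:-→d18:-→d19:-→d20:-→d21:-→d22:-→d23:-→d24:-→d25:-→d26:-→d27:H0  best=H0
  ? 226.59.246.133  path d0:-→d1:-→d2:-→d3:-→d4:-→d5:-→d6:-→d7:-→d8:-→d9:-→d10:-→d11:-→d12:-→d13:-→d14:-→d15:-→d16:-→d17:-→d18:-→d19:-→d20:-→d21:-→d22:-→d23:-→d24:-→d25:-→d26:-→d27:H0  best=H0
  ? 226.59.246.129  path d0:-→d1:-→d2:-→d3:-→d4:-→d5:-→d6:-→d7:-→d8:-→d9:-→d10:-→d11:-→d12:-→d13:-→d14:-→d15:-→d16:-→d17:-→d18:-→d19:-→d20:-→d21:-→d22:-→d23:-→d24:-→d25:-→d26:-→d27:H0  best=H0
  + 0.0.0.0/0 (H1) depth=0
  del 226.59.246.128/27 (clear depth 27)
  ? 205.168.75.112  path d0:H1→d1:-→d2:-  best=H1
  + 226.59.128.0/17 (H1) depth=17
  + 0.0.0.0/0 (H1) depth=0
  ? 226.59.128.3  path d0:H1→d1:-→d2:-→d3:-→d4:-→d5:-→d6:-→d7:-→d8:-→d9:-→d10:-→d11:-→d12:-→d13:-→d14:-→d15:-→d16:-→d17:H1  best=H1
  + 234.176.0.0/13 (H1) depth=13
  + 234.180.16.0/20 (H1) depth=20
  + 226.59.246.0/23 (H0) depth=23
  + 101.76.0.0/16 (H1) depth=16
  + 101.76.148.80/28 (H1) depth=28
  ? 234.176.0.1  path d0:H1→d1:-→d2:-→d3:-→d4:-→d5:-→d6:-→d7:-→d8:-→d9:-→d10:-→d11:-→d12:-→d13:H1  best=H1
  + 226.0.0.0/10 (H2) depth=10
  + 101.76.148.80/29 (H0) depth=29
  del 101.76.148.80/28 (clear depth 28)
  del 226.59.246.0/23 (clear depth 23)
  ? 101.76.148.80  path d0:H1→d1:-→d2:-→d3:-→d4:-→d5:-→d6:-→d7:-→d8:-→d9:-→d10:-→d11:-→d12:-→d13:-→d14:-→d15:-→d16:H1→d17:-→d18:-→d19:-→d20:-→d21:-→d22:-→d23:-→d24:-→d25:-→d26:-→d27:-→d28:-→d29:H0  best=H0
  del 226.0.0.0/10 (clear depth 10)
  + 101.76.148.86/32 (H2) depth=32
  ? 234.180.16.1  path d0:H1→d1:-→d2:-→d3:-→d4:-→d5:-→d6:-→d7:-→d8:-→d9:-→d10:-→d11:-→d12:-→d13:H1→d14:-→d15:-→d16:-→d17:-→d18:-→d19:-→d20:H1  best=H1
  del 234.180.16.0/20 (clear depth 20)
  + 0.0.0.0/0 (H2) depth=0
  ? 101.76.0.7  path d0:H2→d1:-→d2:-→d3:-→d4:-→d5:-→d6:-→d7:-→d8:-→d9:-→d10:-→d11:-→d12:-→d13:-→d14:-→d15:-→d16:H1  best=H1
  del 101.76.148.86/32 (clear depth 32)
  + 192.0.0.0/2 (H1) depth=2
  + 234.0.0.0/8 (H0) depth=8
  + 226.59.246.128/28 (H2) depth=28

== LOOKUPS ==
["H0","H0","H0","H1","H1","H1","H0","H1","H1"]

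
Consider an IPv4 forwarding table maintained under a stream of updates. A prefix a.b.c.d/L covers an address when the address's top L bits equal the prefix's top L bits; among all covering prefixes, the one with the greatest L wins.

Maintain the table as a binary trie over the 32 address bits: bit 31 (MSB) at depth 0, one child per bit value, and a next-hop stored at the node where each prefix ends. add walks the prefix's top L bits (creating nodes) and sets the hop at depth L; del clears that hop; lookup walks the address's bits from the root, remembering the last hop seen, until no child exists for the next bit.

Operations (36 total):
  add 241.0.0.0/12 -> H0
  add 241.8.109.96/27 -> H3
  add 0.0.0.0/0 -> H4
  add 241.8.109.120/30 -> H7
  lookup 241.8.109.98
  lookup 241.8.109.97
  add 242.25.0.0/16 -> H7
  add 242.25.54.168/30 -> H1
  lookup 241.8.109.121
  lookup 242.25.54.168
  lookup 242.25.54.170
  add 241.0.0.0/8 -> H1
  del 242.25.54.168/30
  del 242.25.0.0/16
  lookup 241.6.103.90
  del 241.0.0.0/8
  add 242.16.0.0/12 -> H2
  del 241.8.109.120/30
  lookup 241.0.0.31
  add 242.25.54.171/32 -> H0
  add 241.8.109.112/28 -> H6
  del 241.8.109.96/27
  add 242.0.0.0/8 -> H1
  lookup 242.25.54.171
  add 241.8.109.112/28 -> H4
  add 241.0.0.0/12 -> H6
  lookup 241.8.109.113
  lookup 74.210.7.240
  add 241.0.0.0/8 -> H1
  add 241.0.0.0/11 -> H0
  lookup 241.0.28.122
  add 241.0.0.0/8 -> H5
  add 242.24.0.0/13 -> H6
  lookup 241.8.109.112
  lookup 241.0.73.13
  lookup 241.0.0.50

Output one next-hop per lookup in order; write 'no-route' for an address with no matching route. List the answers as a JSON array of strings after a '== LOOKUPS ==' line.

Trace:
  add 241.0.0.0/12 -> H0 at depth 12
  add 241.8.109.96/27 -> H3 at depth 27
  add 0.0.0.0/0 -> H4 at depth 0
  add 241.8.109.120/30 -> H7 at depth 30
  lookup 241.8.109.98: bits 111100010000100001101101011 walk d0:H4→d1:-→d2:-→d3:-→d4:-→d5:-→d6:-→d7:-→d8:-→d9:-→d10:-→d11:-→d12:H0→d13:-→d14:-→d15:-→d16:-→d17:-→d18:-→d19:-→d20:-→d21:-→d22:-→d23:-→d24:-→d25:-→d26:-→d27:H3 -> H3
  lookup 241.8.109.97: bits 111100010000100001101101011 walk d0:H4→d1:-→d2:-→d3:-→d4:-→d5:-→d6:-→d7:-→d8:-→d9:-→d10:-→d11:-→d12:H0→d13:-→d14:-→d15:-→d16:-→d17:-→d18:-→d19:-→d20:-→d21:-→d22:-→d23:-→d24:-→d25:-→d26:-→d27:H3 -> H3
  add 242.25.0.0/16 -> H7 at depth 16
  add 242.25.54.168/30 -> H1 at depth 30
  lookup 241.8.109.121: bits 111100010000100001101101011110 walk d0:H4→d1:-→d2:-→d3:-→d4:-→d5:-→d6:-→d7:-→d8:-→d9:-→d10:-→d11:-→d12:H0→d13:-→d14:-→d15:-→d16:-→d17:-→d18:-→d19:-→d20:-→d21:-→d22:-→d23:-→d24:-→d25:-→d26:-→d27:H3→d28:-→d29:-→d30:H7 -> H7
  lookup 242.25.54.168: bits 111100100001100100110110101010 walk d0:H4→d1:-→d2:-→d3:-→d4:-→d5:-→d6:-→d7:-→d8:-→d9:-→d10:-→d11:-→d12:-→d13:-→d14:-→d15:-→d16:H7→d17:-→d18:-→d19:-→d20:-→d21:-→d22:-→d23:-→d24:-→d25:-→d26:-→d27:-→d28:-→d29:-→d30:H1 -> H1
  lookup 242.25.54.170: bits 111100100001100100110110101010 walk d0:H4→d1:-→d2:-→d3:-→d4:-→d5:-→d6:-→d7:-→d8:-→d9:-→d10:-→d11:-→d12:-→d13:-→d14:-→d15:-→d16:H7→d17:-→d18:-→d19:-→d20:-→d21:-→d22:-→d23:-→d24:-→d25:-→d26:-→d27:-→d28:-→d29:-→d30:H1 -> H1
  add 241.0.0.0/8 -> H1 at depth 8
  del 242.25.54.168/30 (clear depth 30)
  del 242.25.0.0/16 (clear depth 16)
  lookup 241.6.103.90: bits 111100010000 walk d0:H4→d1:-→d2:-→d3:-→d4:-→d5:-→d6:-→d7:-→d8:H1→d9:-→d10:-→d11:-→d12:H0 -> H0
  del 241.0.0.0/8 (clear depth 8)
  add 242.16.0.0/12 -> H2 at depth 12
  del 241.8.109.120/30 (clear depth 30)
  lookup 241.0.0.31: bits 111100010000 walk d0:H4→d1:-→d2:-→d3:-→d4:-→d5:-→d6:-→d7:-→d8:-→d9:-→d10:-→d11:-→d12:H0 -> H0
  add 242.25.54.171/32 -> H0 at depth 32
  add 241.8.109.112/28 -> H6 at depth 28
  del 241.8.109.96/27 (clear depth 27)
  add 242.0.0.0/8 -> H1 at depth 8
  lookup 242.25.54.171: bits 11110010000110010011011010101011 walk d0:H4→d1:-→d2:-→d3:-→d4:-→d5:-→d6:-→d7:-→d8:H1→d9:-→d10:-→d11:-→d12:H2→d13:-→d14:-→d15:-→d16:-→d17:-→d18:-→d19:-→d20:-→d21:-→d22:-→d23:-→d24:-→d25:-→d26:-→d27:-→d28:-→d29:-→d30:-→d31:-→d32:H0 -> H0
  add 241.8.109.112/28 -> H4 at depth 28
  add 241.0.0.0/12 -> H6 at depth 12
  lookup 241.8.109.113: bits 1111000100001000011011010111 walk d0:H4→d1:-→d2:-→d3:-→d4:-→d5:-→d6:-→d7:-→d8:-→d9:-→d10:-→d11:-→d12:H6→d13:-→d14:-→d15:-→d16:-→d17:-→d18:-→d19:-→d20:-→d21:-→d22:-→d23:-→d24:-→d25:-→d26:-→d27:-→d28:H4 -> H4
  lookup 74.210.7.240: bits ε walk d0:H4 -> H4
  add 241.0.0.0/8 -> H1 at depth 8
  add 241.0.0.0/11 -> H0 at depth 11
  lookup 241.0.28.122: bits 111100010000 walk d0:H4→d1:-→d2:-→d3:-→d4:-→d5:-→d6:-→d7:-→d8:H1→d9:-→d10:-→d11:H0→d12:H6 -> H6
  add 241.0.0.0/8 -> H5 at depth 8
  add 242.24.0.0/13 -> H6 at depth 13
  lookup 241.8.109.112: bits 1111000100001000011011010111 walk d0:H4→d1:-→d2:-→d3:-→d4:-→d5:-→d6:-→d7:-→d8:H5→d9:-→d10:-→d11:H0→d12:H6→d13:-→d14:-→d15:-→d16:-→d17:-→d18:-→d19:-→d20:-→d21:-→d22:-→d23:-→d24:-→d25:-→d26:-→d27:-→d28:H4 -> H4
  lookup 241.0.73.13: bits 111100010000 walk d0:H4→d1:-→d2:-→d3:-→d4:-→d5:-→d6:-→d7:-→d8:H5→d9:-→d10:-→d11:H0→d12:H6 -> H6
  lookup 241.0.0.50: bits 111100010000 walk d0:H4→d1:-→d2:-→d3:-→d4:-→d5:-→d6:-→d7:-→d8:H5→d9:-→d10:-→d11:H0→d12:H6 -> H6

== LOOKUPS ==
["H3","H3","H7","H1","H1","H0","H0","H0","H4","H4","H6","H4","H6","H6"]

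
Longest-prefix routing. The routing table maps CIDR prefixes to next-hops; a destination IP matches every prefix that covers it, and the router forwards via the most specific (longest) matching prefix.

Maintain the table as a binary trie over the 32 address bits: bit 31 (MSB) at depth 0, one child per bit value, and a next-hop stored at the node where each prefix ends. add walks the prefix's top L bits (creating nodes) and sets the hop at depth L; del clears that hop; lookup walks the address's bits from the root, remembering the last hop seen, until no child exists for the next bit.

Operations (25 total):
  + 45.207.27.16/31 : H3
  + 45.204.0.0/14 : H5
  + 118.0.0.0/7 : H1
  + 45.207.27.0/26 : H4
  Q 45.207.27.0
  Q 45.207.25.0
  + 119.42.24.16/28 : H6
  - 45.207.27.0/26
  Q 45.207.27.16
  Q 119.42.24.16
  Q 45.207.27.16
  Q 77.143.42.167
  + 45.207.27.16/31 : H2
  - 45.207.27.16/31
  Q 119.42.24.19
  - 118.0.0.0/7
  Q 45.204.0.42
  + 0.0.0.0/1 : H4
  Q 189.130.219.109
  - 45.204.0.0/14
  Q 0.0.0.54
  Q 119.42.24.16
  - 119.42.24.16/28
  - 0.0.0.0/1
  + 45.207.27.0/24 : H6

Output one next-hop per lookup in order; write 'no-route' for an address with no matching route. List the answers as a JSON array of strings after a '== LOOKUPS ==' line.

Process each operation:
  + 45.207.27.16/31 (H3) depth=31
  + 45.204.0.0/14 (H5) depth=14
  + 118.0.0.0/7 (H1) depth=7
  + 45.207.27.0/26 (H4) depth=26
  Q 45.207.27.0: descend 001011011100111100011011000 ; hops seen [H5,H4] ; pick H4
  Q 45.207.25.0: descend 0010110111001111000110 ; hops seen [H5] ; pick H5
  + 119.42.24.16/28 (H6) depth=28
  - 45.207.27.0/26 clear@26
  Q 45.207.27.16: descend 0010110111001111000110110001000 ; hops seen [H5,H3] ; pick H3
  Q 119.42.24.16: descend 0111011100101010000110000001 ; hops seen [H1,H6] ; pick H6
  Q 45.207.27.16: descend 0010110111001111000110110001000 ; hops seen [H5,H3] ; pick H3
  Q 77.143.42.167: descend 01 ; hops seen [∅] ; pick no-route
  + 45.207.27.16/31 (H2) depth=31
  - 45.207.27.16/31 clear@31
  Q 119.42.24.19: descend 0111011100101010000110000001 ; hops seen [H1,H6] ; pick H6
  - 118.0.0.0/7 clear@7
  Q 45.204.0.42: descend 00101101110011 ; hops seen [H5] ; pick H5
  + 0.0.0.0/1 (H4) depth=1
  Q 189.130.219.109: descend ε ; hops seen [∅] ; pick no-route
  - 45.204.0.0/14 clear@14
  Q 0.0.0.54: descend 00 ; hops seen [H4] ; pick H4
  Q 119.42.24.16: descend 0111011100101010000110000001 ; hops seen [H4,H6] ; pick H6
  - 119.42.24.16/28 clear@28
  - 0.0.0.0/1 clear@1
  + 45.207.27.0/24 (H6) depth=24

== LOOKUPS ==
["H4","H5","H3","H6","H3","no-route","H6","H5","no-route","H4","H6"]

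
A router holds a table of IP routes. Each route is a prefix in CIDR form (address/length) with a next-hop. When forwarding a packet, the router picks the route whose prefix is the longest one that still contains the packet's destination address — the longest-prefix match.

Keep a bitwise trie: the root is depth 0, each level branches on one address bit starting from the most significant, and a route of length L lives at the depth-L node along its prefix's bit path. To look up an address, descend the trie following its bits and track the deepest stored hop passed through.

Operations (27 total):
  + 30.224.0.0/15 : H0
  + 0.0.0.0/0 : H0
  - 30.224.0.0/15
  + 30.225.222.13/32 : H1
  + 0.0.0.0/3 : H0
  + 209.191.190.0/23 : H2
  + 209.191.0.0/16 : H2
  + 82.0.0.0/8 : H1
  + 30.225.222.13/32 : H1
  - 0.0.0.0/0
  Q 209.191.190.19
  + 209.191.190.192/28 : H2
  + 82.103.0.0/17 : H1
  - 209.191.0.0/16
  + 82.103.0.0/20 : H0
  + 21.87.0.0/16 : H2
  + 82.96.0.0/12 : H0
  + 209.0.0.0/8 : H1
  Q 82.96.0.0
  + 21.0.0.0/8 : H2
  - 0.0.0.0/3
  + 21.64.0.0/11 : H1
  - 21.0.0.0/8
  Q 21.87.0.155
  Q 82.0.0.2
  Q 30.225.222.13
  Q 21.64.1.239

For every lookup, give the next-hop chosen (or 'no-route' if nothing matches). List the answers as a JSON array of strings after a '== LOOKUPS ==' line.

Apply in order:
  + 30.224.0.0/15 (H0) depth=15
  + 0.0.0.0/0 (H0) depth=0
  - 30.224.0.0/15 clear@15
  + 30.225.222.13/32 (H1) depth=32
  + 0.0.0.0/3 (H0) depth=3
  + 209.191.190.0/23 (H2) depth=23
  + 209.191.0.0/16 (H2) depth=16
  + 82.0.0.0/8 (H1) depth=8
  + 30.225.222.13/32 (H1) depth=32
  - 0.0.0.0/0 clear@0
  lookup 209.191.190.19: bits 11010001101111111011111 walk d0:-→d1:-→d2:-→d3:-→d4:-→d5:-→d6:-→d7:-→d8:-→d9:-→d10:-→d11:-→d12:-→d13:-→d14:-→d15:-→d16:H2→d17:-→d18:-→d19:-→d20:-→d21:-→d22:-→d23:H2 -> H2
  + 209.191.190.192/28 (H2) depth=28
  + 82.103.0.0/17 (H1) depth=17
  - 209.191.0.0/16 clear@16
  + 82.103.0.0/20 (H0) depth=20
  + 21.87.0.0/16 (H2) depth=16
  + 82.96.0.0/12 (H0) depth=12
  + 209.0.0.0/8 (H1) depth=8
  lookup 82.96.0.0: bits 0101001001100 walk d0:-→d1:-→d2:-→d3:-→d4:-→d5:-→d6:-→d7:-→d8:H1→d9:-→d10:-→d11:-→d12:H0→d13:- -> H0
  + 21.0.0.0/8 (H2) depth=8
  - 0.0.0.0/3 clear@3
  + 21.64.0.0/11 (H1) depth=11
  - 21.0.0.0/8 clear@8
  lookup 21.87.0.155: bits 0001010101010111 walk d0:-→d1:-→d2:-→d3:-→d4:-→d5:-→d6:-→d7:-→d8:-→d9:-→d10:-→d11:H1→d12:-→d13:-→d14:-→d15:-→d16:H2 -> H2
  lookup 82.0.0.2: bits 010100100 walk d0:-→d1:-→d2:-→d3:-→d4:-→d5:-→d6:-→d7:-→d8:H1→d9:- -> H1
  lookup 30.225.222.13: bits 00011110111000011101111000001101 walk d0:-→d1:-→d2:-→d3:-→d4:-→d5:-→d6:-→d7:-→d8:-→d9:-→d10:-→d11:-→d12:-→d13:-→d14:-→d15:-→d16:-→d17:-→d18:-→d19:-→d20:-→d21:-→d22:-→d23:-→d24:-→d25:-→d26:-→d27:-→d28:-→d29:-→d30:-→d31:-→d32:H1 -> H1
  lookup 21.64.1.239: bits 00010101010 walk d0:-→d1:-→d2:-→d3:-→d4:-→d5:-→d6:-→d7:-→d8:-→d9:-→d10:-→d11:H1 -> H1

== LOOKUPS ==
["H2","H0","H2","H1","H1","H1"]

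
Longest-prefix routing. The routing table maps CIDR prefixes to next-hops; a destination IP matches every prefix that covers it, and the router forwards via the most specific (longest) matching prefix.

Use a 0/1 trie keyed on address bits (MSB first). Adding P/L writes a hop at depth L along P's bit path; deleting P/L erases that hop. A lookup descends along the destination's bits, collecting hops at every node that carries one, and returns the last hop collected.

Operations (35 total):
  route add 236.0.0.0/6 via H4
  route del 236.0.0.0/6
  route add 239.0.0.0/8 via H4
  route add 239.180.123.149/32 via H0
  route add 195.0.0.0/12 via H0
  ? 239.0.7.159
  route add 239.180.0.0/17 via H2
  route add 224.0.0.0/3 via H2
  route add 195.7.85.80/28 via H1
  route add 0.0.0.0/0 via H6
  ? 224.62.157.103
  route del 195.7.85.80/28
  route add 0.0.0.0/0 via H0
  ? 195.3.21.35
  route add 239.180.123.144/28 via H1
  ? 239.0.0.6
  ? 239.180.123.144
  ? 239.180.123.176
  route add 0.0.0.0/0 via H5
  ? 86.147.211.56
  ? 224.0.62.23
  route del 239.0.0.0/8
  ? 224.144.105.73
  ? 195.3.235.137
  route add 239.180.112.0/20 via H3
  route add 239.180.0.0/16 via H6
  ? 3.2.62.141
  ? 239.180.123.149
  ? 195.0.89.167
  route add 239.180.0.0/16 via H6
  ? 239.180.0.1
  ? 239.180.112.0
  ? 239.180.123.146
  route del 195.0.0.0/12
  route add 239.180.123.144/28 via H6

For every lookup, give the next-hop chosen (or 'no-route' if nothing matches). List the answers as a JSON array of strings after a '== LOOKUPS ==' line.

Trace:
  add 236.0.0.0/6 -> H4 at depth 6
  - 236.0.0.0/6 clear@6
  add 239.0.0.0/8 -> H4 at depth 8
  add 239.180.123.149/32 -> H0 at depth 32
  add 195.0.0.0/12 -> H0 at depth 12
  ? 239.0.7.159  path d0:-→d1:-→d2:-→d3:-→d4:-→d5:-→d6:-→d7:-→d8:H4  best=H4
  add 239.180.0.0/17 -> H2 at depth 17
  add 224.0.0.0/3 -> H2 at depth 3
  add 195.7.85.80/28 -> H1 at depth 28
  add 0.0.0.0/0 -> H6 at depth 0
  ? 224.62.157.103  path d0:H6→d1:-→d2:-→d3:H2→d4:-  best=H2
  - 195.7.85.80/28 clear@28
  add 0.0.0.0/0 -> H0 at depth 0
  ? 195.3.21.35  path d0:H0→d1:-→d2:-→d3:-→d4:-→d5:-→d6:-→d7:-→d8:-→d9:-→d10:-→d11:-→d12:H0→d13:-  best=H0
  add 239.180.123.144/28 -> H1 at depth 28
  ? 239.0.0.6  path d0:H0→d1:-→d2:-→d3:H2→d4:-→d5:-→d6:-→d7:-→d8:H4  best=H4
  ? 239.180.123.144  path d0:H0→d1:-→d2:-→d3:H2→d4:-→d5:-→d6:-→d7:-→d8:H4→d9:-→d10:-→d11:-→d12:-→d13:-→d14:-→d15:-→d16:-→d17:H2→d18:-→d19:-→d20:-→d21:-→d22:-→d23:-→d24:-→d25:-→d26:-→d27:-→d28:H1→d29:-  best=H1
  ? 239.180.123.176  path d0:H0→d1:-→d2:-→d3:H2→d4:-→d5:-→d6:-→d7:-→d8:H4→d9:-→d10:-→d11:-→d12:-→d13:-→d14:-→d15:-→d16:-→d17:H2→d18:-→d19:-→d20:-→d21:-→d22:-→d23:-→d24:-→d25:-→d26:-  best=H2
  add 0.0.0.0/0 -> H5 at depth 0
  ? 86.147.211.56  path d0:H5  best=H5
  ? 224.0.62.23  path d0:H5→d1:-→d2:-→d3:H2→d4:-  best=H2
  - 239.0.0.0/8 clear@8
  ? 224.144.105.73  path d0:H5→d1:-→d2:-→d3:H2→d4:-  best=H2
  ? 195.3.235.137  path d0:H5→d1:-→d2:-→d3:-→d4:-→d5:-→d6:-→d7:-→d8:-→d9:-→d10:-→d11:-→d12:H0→d13:-  best=H0
  add 239.180.112.0/20 -> H3 at depth 20
  add 239.180.0.0/16 -> H6 at depth 16
  ? 3.2.62.141  path d0:H5  best=H5
  ? 239.180.123.149  path d0:H5→d1:-→d2:-→d3:H2→d4:-→d5:-→d6:-→d7:-→d8:-→d9:-→d10:-→d11:-→d12:-→d13:-→d14:-→d15:-→d16:H6→d17:H2→d18:-→d19:-→d20:H3→d21:-→d22:-→d23:-→d24:-→d25:-→d26:-→d27:-→d28:H1→d29:-→d30:-→d31:-→d32:H0  best=H0
  ? 195.0.89.167  path d0:H5→d1:-→d2:-→d3:-→d4:-→d5:-→d6:-→d7:-→d8:-→d9:-→d10:-→d11:-→d12:H0→d13:-  best=H0
  add 239.180.0.0/16 -> H6 at depth 16
  ? 239.180.0.1  path d0:H5→d1:-→d2:-→d3:H2→d4:-→d5:-→d6:-→d7:-→d8:-→d9:-→d10:-→d11:-→d12:-→d13:-→d14:-→d15:-→d16:H6→d17:H2  best=H2
  ? 239.180.112.0  path d0:H5→d1:-→d2:-→d3:H2→d4:-→d5:-→d6:-→d7:-→d8:-→d9:-→d10:-→d11:-→d12:-→d13:-→d14:-→d15:-→d16:H6→d17:H2→d18:-→d19:-→d20:H3  best=H3
  ? 239.180.123.146  path d0:H5→d1:-→d2:-→d3:H2→d4:-→d5:-→d6:-→d7:-→d8:-→d9:-→d10:-→d11:-→d12:-→d13:-→d14:-→d15:-→d16:H6→d17:H2→d18:-→d19:-→d20:H3→d21:-→d22:-→d23:-→d24:-→d25:-→d26:-→d27:-→d28:H1→d29:-  best=H1
  - 195.0.0.0/12 clear@12
  add 239.180.123.144/28 -> H6 at depth 28

== LOOKUPS ==
["H4","H2","H0","H4","H1","H2","H5","H2","H2","H0","H5","H0","H0","H2","H3","H1"]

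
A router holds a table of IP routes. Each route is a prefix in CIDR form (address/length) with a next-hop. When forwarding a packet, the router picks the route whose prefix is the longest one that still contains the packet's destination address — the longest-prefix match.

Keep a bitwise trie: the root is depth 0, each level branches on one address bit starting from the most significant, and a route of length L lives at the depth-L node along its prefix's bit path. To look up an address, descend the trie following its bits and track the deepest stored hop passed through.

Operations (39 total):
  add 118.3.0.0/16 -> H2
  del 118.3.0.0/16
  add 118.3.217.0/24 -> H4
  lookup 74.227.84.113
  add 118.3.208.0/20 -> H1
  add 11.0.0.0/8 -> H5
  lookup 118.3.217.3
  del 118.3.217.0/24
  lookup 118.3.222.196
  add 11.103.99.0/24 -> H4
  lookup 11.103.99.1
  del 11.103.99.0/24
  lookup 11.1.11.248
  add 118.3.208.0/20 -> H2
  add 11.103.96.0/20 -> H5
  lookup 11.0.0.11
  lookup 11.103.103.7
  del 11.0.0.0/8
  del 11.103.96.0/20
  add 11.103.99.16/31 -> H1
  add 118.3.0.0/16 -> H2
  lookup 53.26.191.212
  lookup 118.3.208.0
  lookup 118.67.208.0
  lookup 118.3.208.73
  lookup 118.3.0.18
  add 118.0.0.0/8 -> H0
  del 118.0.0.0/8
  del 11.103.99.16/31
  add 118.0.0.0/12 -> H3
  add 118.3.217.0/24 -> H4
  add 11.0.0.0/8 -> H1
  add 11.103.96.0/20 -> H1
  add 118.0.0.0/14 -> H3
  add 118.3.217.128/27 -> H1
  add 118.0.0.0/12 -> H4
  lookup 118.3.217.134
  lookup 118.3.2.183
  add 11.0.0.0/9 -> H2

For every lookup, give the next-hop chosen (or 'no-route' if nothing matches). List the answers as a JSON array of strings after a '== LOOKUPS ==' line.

Trace:
  add 118.3.0.0/16 -> H2 at depth 16
  - 118.3.0.0/16 clear@16
  add 118.3.217.0/24 -> H4 at depth 24
  ? 74.227.84.113  path d0:-→d1:-→d2:-  best=no-route
  add 118.3.208.0/20 -> H1 at depth 20
  add 11.0.0.0/8 -> H5 at depth 8
  ? 118.3.217.3  path d0:-→d1:-→d2:-→d3:-→d4:-→d5:-→d6:-→d7:-→d8:-→d9:-→d10:-→d11:-→d12:-→d13:-→d14:-→d15:-→d16:-→d17:-→d18:-→d19:-→d20:H1→d21:-→d22:-→d23:-→d24:H4  best=H4
  - 118.3.217.0/24 clear@24
  ? 118.3.222.196  path d0:-→d1:-→d2:-→d3:-→d4:-→d5:-→d6:-→d7:-→d8:-→d9:-→d10:-→d11:-→d12:-→d13:-→d14:-→d15:-→d16:-→d17:-→d18:-→d19:-→d20:H1→d21:-  best=H1
  add 11.103.99.0/24 -> H4 at depth 24
  ? 11.103.99.1  path d0:-→d1:-→d2:-→d3:-→d4:-→d5:-→d6:-→d7:-→d8:H5→d9:-→d10:-→d11:-→d12:-→d13:-→d14:-→d15:-→d16:-→d17:-→d18:-→d19:-→d20:-→d21:-→d22:-→d23:-→d24:H4  best=H4
  - 11.103.99.0/24 clear@24
  ? 11.1.11.248  path d0:-→d1:-→d2:-→d3:-→d4:-→d5:-→d6:-→d7:-→d8:H5→d9:-  best=H5
  add 118.3.208.0/20 -> H2 at depth 20
  add 11.103.96.0/20 -> H5 at depth 20
  ? 11.0.0.11  path d0:-→d1:-→d2:-→d3:-→d4:-→d5:-→d6:-→d7:-→d8:H5→d9:-  best=H5
  ? 11.103.103.7  path d0:-→d1:-→d2:-→d3:-→d4:-→d5:-→d6:-→d7:-→d8:H5→d9:-→d10:-→d11:-→d12:-→d13:-→d14:-→d15:-→d16:-→d17:-→d18:-→d19:-→d20:H5→d21:-  best=H5
  - 11.0.0.0/8 clear@8
  - 11.103.96.0/20 clear@20
  add 11.103.99.16/31 -> H1 at depth 31
  add 118.3.0.0/16 -> H2 at depth 16
  ? 53.26.191.212  path d0:-→d1:-→d2:-  best=no-route
  ? 118.3.208.0  path d0:-→d1:-→d2:-→d3:-→d4:-→d5:-→d6:-→d7:-→d8:-→d9:-→d10:-→d11:-→d12:-→d13:-→d14:-→d15:-→d16:H2→d17:-→d18:-→d19:-→d20:H2  best=H2
  ? 118.67.208.0  path d0:-→d1:-→d2:-→d3:-→d4:-→d5:-→d6:-→d7:-→d8:-→d9:-  best=no-route
  ? 118.3.208.73  path d0:-→d1:-→d2:-→d3:-→d4:-→d5:-→d6:-→d7:-→d8:-→d9:-→d10:-→d11:-→d12:-→d13:-→d14:-→d15:-→d16:H2→d17:-→d18:-→d19:-→d20:H2  best=H2
  ? 118.3.0.18  path d0:-→d1:-→d2:-→d3:-→d4:-→d5:-→d6:-→d7:-→d8:-→d9:-→d10:-→d11:-→d12:-→d13:-→d14:-→d15:-→d16:H2  best=H2
  add 118.0.0.0/8 -> H0 at depth 8
  - 118.0.0.0/8 clear@8
  - 11.103.99.16/31 clear@31
  add 118.0.0.0/12 -> H3 at depth 12
  add 118.3.217.0/24 -> H4 at depth 24
  add 11.0.0.0/8 -> H1 at depth 8
  add 11.103.96.0/20 -> H1 at depth 20
  add 118.0.0.0/14 -> H3 at depth 14
  add 118.3.217.128/27 -> H1 at depth 27
  add 118.0.0.0/12 -> H4 at depth 12
  ? 118.3.217.134  path d0:-→d1:-→d2:-→d3:-→d4:-→d5:-→d6:-→d7:-→d8:-→d9:-→d10:-→d11:-→d12:H4→d13:-→d14:H3→d15:-→d16:H2→d17:-→d18:-→d19:-→d20:H2→d21:-→d22:-→d23:-→d24:H4→d25:-→d26:-→d27:H1  best=H1
  ? 118.3.2.183  path d0:-→d1:-→d2:-→d3:-→d4:-→d5:-→d6:-→d7:-→d8:-→d9:-→d10:-→d11:-→d12:H4→d13:-→d14:H3→d15:-→d16:H2  best=H2
  add 11.0.0.0/9 -> H2 at depth 9

== LOOKUPS ==
["no-route","H4","H1","H4","H5","H5","H5","no-route","H2","no-route","H2","H2","H1","H2"]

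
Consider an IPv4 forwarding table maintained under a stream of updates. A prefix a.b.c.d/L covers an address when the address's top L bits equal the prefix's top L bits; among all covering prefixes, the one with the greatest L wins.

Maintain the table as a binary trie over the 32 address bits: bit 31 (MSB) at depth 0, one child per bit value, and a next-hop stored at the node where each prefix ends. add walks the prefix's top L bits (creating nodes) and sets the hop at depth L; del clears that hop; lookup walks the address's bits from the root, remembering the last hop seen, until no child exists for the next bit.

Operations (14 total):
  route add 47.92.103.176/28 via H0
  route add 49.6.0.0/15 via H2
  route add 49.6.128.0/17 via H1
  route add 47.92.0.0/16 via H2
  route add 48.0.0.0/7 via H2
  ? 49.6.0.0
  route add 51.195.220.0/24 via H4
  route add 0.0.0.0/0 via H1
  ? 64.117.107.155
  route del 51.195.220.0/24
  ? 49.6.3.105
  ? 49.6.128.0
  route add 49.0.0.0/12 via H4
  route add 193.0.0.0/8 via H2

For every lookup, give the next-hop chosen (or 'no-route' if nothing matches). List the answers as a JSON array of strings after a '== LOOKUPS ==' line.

Process each operation:
  + 47.92.103.176/28 (H0) depth=28
  + 49.6.0.0/15 (H2) depth=15
  + 49.6.128.0/17 (H1) depth=17
  + 47.92.0.0/16 (H2) depth=16
  + 48.0.0.0/7 (H2) depth=7
  ? 49.6.0.0  path d0:-→d1:-→d2:-→d3:-→d4:-→d5:-→d6:-→d7:H2→d8:-→d9:-→d10:-→d11:-→d12:-→d13:-→d14:-→d15:H2→d16:-  best=H2
  + 51.195.220.0/24 (H4) depth=24
  + 0.0.0.0/0 (H1) depth=0
  ? 64.117.107.155  path d0:H1→d1:-  best=H1
  - 51.195.220.0/24 clear@24
  ? 49.6.3.105  path d0:H1→d1:-→d2:-→d3:-→d4:-→d5:-→d6:-→d7:H2→d8:-→d9:-→d10:-→d11:-→d12:-→d13:-→d14:-→d15:H2→d16:-  best=H2
  ? 49.6.128.0  path d0:H1→d1:-→d2:-→d3:-→d4:-→d5:-→d6:-→d7:H2→d8:-→d9:-→d10:-→d11:-→d12:-→d13:-→d14:-→d15:H2→d16:-→d17:H1  best=H1
  + 49.0.0.0/12 (H4) depth=12
  + 193.0.0.0/8 (H2) depth=8

== LOOKUPS ==
["H2","H1","H2","H1"]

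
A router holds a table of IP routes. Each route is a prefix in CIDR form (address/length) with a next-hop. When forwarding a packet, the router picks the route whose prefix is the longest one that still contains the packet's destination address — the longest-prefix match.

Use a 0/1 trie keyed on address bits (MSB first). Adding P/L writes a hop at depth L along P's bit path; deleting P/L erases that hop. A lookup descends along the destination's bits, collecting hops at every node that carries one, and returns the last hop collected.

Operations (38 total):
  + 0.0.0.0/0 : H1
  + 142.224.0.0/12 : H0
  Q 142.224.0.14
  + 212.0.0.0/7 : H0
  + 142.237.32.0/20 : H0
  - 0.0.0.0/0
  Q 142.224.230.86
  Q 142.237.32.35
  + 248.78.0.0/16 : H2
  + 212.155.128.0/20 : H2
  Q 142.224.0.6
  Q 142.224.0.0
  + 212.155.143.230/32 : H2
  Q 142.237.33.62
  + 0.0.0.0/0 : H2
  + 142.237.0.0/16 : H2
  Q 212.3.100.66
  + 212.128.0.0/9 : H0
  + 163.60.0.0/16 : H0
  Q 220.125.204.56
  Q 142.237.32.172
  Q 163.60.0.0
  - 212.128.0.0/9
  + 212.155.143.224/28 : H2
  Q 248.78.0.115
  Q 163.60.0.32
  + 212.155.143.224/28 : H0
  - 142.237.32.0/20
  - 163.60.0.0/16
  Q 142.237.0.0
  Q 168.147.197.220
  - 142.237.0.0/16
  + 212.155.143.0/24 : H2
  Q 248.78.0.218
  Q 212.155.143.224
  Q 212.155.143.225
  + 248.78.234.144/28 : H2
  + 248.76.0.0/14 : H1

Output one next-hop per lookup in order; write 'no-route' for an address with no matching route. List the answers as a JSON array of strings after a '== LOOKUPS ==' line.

Trace:
  + 0.0.0.0/0 (H1) depth=0
  + 142.224.0.0/12 (H0) depth=12
  Q 142.224.0.14: descend 100011101110 ; hops seen [H1,H0] ; pick H0
  + 212.0.0.0/7 (H0) depth=7
  + 142.237.32.0/20 (H0) depth=20
  del 0.0.0.0/0 (clear depth 0)
  Q 142.224.230.86: descend 100011101110 ; hops seen [H0] ; pick H0
  Q 142.237.32.35: descend 10001110111011010010 ; hops seen [H0,H0] ; pick H0
  + 248.78.0.0/16 (H2) depth=16
  + 212.155.128.0/20 (H2) depth=20
  Q 142.224.0.6: descend 100011101110 ; hops seen [H0] ; pick H0
  Q 142.224.0.0: descend 100011101110 ; hops seen [H0] ; pick H0
  + 212.155.143.230/32 (H2) depth=32
  Q 142.237.33.62: descend 10001110111011010010 ; hops seen [H0,H0] ; pick H0
  + 0.0.0.0/0 (H2) depth=0
  + 142.237.0.0/16 (H2) depth=16
  Q 212.3.100.66: descend 11010100 ; hops seen [H2,H0] ; pick H0
  + 212.128.0.0/9 (H0) depth=9
  + 163.60.0.0/16 (H0) depth=16
  Q 220.125.204.56: descend 1101 ; hops seen [H2] ; pick H2
  Q 142.237.32.172: descend 10001110111011010010 ; hops seen [H2,H0,H2,H0] ; pick H0
  Q 163.60.0.0: descend 1010001100111100 ; hops seen [H2,H0] ; pick H0
  del 212.128.0.0/9 (clear depth 9)
  + 212.155.143.224/28 (H2) depth=28
  Q 248.78.0.115: descend 1111100001001110 ; hops seen [H2,H2] ; pick H2
  Q 163.60.0.32: descend 1010001100111100 ; hops seen [H2,H0] ; pick H0
  + 212.155.143.224/28 (H0) depth=28
  del 142.237.32.0/20 (clear depth 20)
  del 163.60.0.0/16 (clear depth 16)
  Q 142.237.0.0: descend 100011101110110100 ; hops seen [H2,H0,H2] ; pick H2
  Q 168.147.197.220: descend 1010 ; hops seen [H2] ; pick H2
  del 142.237.0.0/16 (clear depth 16)
  + 212.155.143.0/24 (H2) depth=24
  Q 248.78.0.218: descend 1111100001001110 ; hops seen [H2,H2] ; pick H2
  Q 212.155.143.224: descend 11010100100110111000111111100 ; hops seen [H2,H0,H2,H2,H0] ; pick H0
  Q 212.155.143.225: descend 11010100100110111000111111100 ; hops seen [H2,H0,H2,H2,H0] ; pick H0
  + 248.78.234.144/28 (H2) depth=28
  + 248.76.0.0/14 (H1) depth=14

== LOOKUPS ==
["H0","H0","H0","H0","H0","H0","H0","H2","H0","H0","H2","H0","H2","H2","H2","H0","H0"]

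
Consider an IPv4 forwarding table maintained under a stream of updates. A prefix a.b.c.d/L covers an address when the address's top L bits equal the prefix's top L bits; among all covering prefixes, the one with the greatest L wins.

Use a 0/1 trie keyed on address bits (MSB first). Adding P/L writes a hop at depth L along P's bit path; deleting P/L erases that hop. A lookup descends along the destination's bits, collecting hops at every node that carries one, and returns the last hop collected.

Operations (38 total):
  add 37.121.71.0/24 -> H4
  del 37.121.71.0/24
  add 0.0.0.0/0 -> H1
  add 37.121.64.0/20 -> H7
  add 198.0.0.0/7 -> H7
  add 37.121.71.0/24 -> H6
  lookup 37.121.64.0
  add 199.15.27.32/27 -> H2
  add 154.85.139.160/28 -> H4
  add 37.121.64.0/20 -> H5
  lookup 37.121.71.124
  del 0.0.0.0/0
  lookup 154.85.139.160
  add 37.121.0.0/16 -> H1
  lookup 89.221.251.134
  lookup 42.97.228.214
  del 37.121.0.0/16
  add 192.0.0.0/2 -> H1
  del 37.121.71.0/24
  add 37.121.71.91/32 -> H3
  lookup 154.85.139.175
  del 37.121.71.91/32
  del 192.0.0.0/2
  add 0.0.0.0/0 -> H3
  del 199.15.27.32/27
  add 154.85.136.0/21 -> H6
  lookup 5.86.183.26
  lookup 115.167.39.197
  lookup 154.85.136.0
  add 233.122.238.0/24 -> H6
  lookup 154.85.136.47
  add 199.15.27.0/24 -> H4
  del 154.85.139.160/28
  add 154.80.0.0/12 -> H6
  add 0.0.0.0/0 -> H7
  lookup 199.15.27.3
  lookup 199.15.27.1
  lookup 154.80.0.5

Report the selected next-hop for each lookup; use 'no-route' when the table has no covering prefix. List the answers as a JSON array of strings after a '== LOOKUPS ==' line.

Trace:
  add 37.121.71.0/24 -> H4 at depth 24
  del 37.121.71.0/24 (clear depth 24)
  add 0.0.0.0/0 -> H1 at depth 0
  add 37.121.64.0/20 -> H7 at depth 20
  add 198.0.0.0/7 -> H7 at depth 7
  add 37.121.71.0/24 -> H6 at depth 24
  ? 37.121.64.0  path d0:H1→d1:-→d2:-→d3:-→d4:-→d5:-→d6:-→d7:-→d8:-→d9:-→d10:-→d11:-→d12:-→d13:-→d14:-→d15:-→d16:-→d17:-→d18:-→d19:-→d20:H7→d21:-  best=H7
  add 199.15.27.32/27 -> H2 at depth 27
  add 154.85.139.160/28 -> H4 at depth 28
  add 37.121.64.0/20 -> H5 at depth 20
  ? 37.121.71.124  path d0:H1→d1:-→d2:-→d3:-→d4:-→d5:-→d6:-→d7:-→d8:-→d9:-→d10:-→d11:-→d12:-→d13:-→d14:-→d15:-→d16:-→d17:-→d18:-→d19:-→d20:H5→d21:-→d22:-→d23:-→d24:H6  best=H6
  del 0.0.0.0/0 (clear depth 0)
  ? 154.85.139.160  path d0:-→d1:-→d2:-→d3:-→d4:-→d5:-→d6:-→d7:-→d8:-→d9:-→d10:-→d11:-→d12:-→d13:-→d14:-→d15:-→d16:-→d17:-→d18:-→d19:-→d20:-→d21:-→d22:-→d23:-→d24:-→d25:-→d26:-→d27:-→d28:H4  best=H4
  add 37.121.0.0/16 -> H1 at depth 16
  ? 89.221.251.134  path d0:-→d1:-  best=no-route
  ? 42.97.228.214  path d0:-→d1:-→d2:-→d3:-→d4:-  best=no-route
  del 37.121.0.0/16 (clear depth 16)
  add 192.0.0.0/2 -> H1 at depth 2
  del 37.121.71.0/24 (clear depth 24)
  add 37.121.71.91/32 -> H3 at depth 32
  ? 154.85.139.175  path d0:-→d1:-→d2:-→d3:-→d4:-→d5:-→d6:-→d7:-→d8:-→d9:-→d10:-→d11:-→d12:-→d13:-→d14:-→d15:-→d16:-→d17:-→d18:-→d19:-→d20:-→d21:-→d22:-→d23:-→d24:-→d25:-→d26:-→d27:-→d28:H4  best=H4
  del 37.121.71.91/32 (clear depth 32)
  del 192.0.0.0/2 (clear depth 2)
  add 0.0.0.0/0 -> H3 at depth 0
  del 199.15.27.32/27 (clear depth 27)
  add 154.85.136.0/21 -> H6 at depth 21
  ? 5.86.183.26  path d0:H3→d1:-→d2:-  best=H3
  ? 115.167.39.197  path d0:H3→d1:-  best=H3
  ? 154.85.136.0  path d0:H3→d1:-→d2:-→d3:-→d4:-→d5:-→d6:-→d7:-→d8:-→d9:-→d10:-→d11:-→d12:-→d13:-→d14:-→d15:-→d16:-→d17:-→d18:-→d19:-→d20:-→d21:H6→d22:-  best=H6
  add 233.122.238.0/24 -> H6 at depth 24
  ? 154.85.136.47  path d0:H3→d1:-→d2:-→d3:-→d4:-→d5:-→d6:-→d7:-→d8:-→d9:-→d10:-→d11:-→d12:-→d13:-→d14:-→d15:-→d16:-→d17:-→d18:-→d19:-→d20:-→d21:H6→d22:-  best=H6
  add 199.15.27.0/24 -> H4 at depth 24
  del 154.85.139.160/28 (clear depth 28)
  add 154.80.0.0/12 -> H6 at depth 12
  add 0.0.0.0/0 -> H7 at depth 0
  ? 199.15.27.3  path d0:H7→d1:-→d2:-→d3:-→d4:-→d5:-→d6:-→d7:H7→d8:-→d9:-→d10:-→d11:-→d12:-→d13:-→d14:-→d15:-→d16:-→d17:-→d18:-→d19:-→d20:-→d21:-→d22:-→d23:-→d24:H4→d25:-→d26:-  best=H4
  ? 199.15.27.1  path d0:H7→d1:-→d2:-→d3:-→d4:-→d5:-→d6:-→d7:H7→d8:-→d9:-→d10:-→d11:-→d12:-→d13:-→d14:-→d15:-→d16:-→d17:-→d18:-→d19:-→d20:-→d21:-→d22:-→d23:-→d24:H4→d25:-→d26:-  best=H4
  ? 154.80.0.5  path d0:H7→d1:-→d2:-→d3:-→d4:-→d5:-→d6:-→d7:-→d8:-→d9:-→d10:-→d11:-→d12:H6→d13:-  best=H6

== LOOKUPS ==
["H7","H6","H4","no-route","no-route","H4","H3","H3","H6","H6","H4","H4","H6"]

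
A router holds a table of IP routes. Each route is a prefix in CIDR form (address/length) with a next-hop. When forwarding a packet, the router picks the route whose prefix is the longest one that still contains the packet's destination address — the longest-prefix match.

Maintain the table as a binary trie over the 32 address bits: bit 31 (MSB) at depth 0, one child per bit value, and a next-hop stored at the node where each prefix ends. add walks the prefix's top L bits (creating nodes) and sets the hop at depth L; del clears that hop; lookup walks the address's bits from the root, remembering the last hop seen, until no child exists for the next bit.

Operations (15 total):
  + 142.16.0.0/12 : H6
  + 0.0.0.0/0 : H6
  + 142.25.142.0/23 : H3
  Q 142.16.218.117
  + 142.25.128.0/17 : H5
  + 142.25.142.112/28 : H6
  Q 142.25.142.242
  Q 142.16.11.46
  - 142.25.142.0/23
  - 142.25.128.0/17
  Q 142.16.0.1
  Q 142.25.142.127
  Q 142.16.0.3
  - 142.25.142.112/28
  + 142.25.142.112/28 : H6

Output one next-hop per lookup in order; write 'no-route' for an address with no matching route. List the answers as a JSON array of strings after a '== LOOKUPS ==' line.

Apply in order:
  add 142.16.0.0/12 -> H6 at depth 12
  add 0.0.0.0/0 -> H6 at depth 0
  add 142.25.142.0/23 -> H3 at depth 23
  Q 142.16.218.117: descend 100011100001 ; hops seen [H6,H6] ; pick H6
  add 142.25.128.0/17 -> H5 at depth 17
  add 142.25.142.112/28 -> H6 at depth 28
  Q 142.25.142.242: descend 100011100001100110001110 ; hops seen [H6,H6,H5,H3] ; pick H3
  Q 142.16.11.46: descend 100011100001 ; hops seen [H6,H6] ; pick H6
  del 142.25.142.0/23 (clear depth 23)
  del 142.25.128.0/17 (clear depth 17)
  Q 142.16.0.1: descend 100011100001 ; hops seen [H6,H6] ; pick H6
  Q 142.25.142.127: descend 1000111000011001100011100111 ; hops seen [H6,H6,H6] ; pick H6
  Q 142.16.0.3: descend 100011100001 ; hops seen [H6,H6] ; pick H6
  del 142.25.142.112/28 (clear depth 28)
  add 142.25.142.112/28 -> H6 at depth 28

== LOOKUPS ==
["H6","H3","H6","H6","H6","H6"]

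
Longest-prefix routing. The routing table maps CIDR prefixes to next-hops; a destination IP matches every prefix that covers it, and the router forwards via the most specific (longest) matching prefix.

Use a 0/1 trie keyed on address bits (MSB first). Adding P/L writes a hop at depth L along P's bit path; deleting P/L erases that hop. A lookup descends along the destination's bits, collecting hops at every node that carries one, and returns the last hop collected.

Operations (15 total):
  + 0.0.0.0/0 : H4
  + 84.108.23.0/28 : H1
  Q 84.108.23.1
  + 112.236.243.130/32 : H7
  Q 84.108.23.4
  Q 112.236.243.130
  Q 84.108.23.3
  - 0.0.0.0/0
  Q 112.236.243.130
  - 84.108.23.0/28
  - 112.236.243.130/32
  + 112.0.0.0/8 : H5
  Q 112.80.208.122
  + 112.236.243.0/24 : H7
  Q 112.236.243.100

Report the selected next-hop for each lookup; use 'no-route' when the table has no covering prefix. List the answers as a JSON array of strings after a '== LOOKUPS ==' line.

Trace:
  + 0.0.0.0/0 (H4) depth=0
  + 84.108.23.0/28 (H1) depth=28
  ? 84.108.23.1  path d0:H4→d1:-→d2:-→d3:-→d4:-→d5:-→d6:-→d7:-→d8:-→d9:-→d10:-→d11:-→d12:-→d13:-→d14:-→d15:-→d16:-→d17:-→d18:-→d19:-→d20:-→d21:-→d22:-→d23:-→d24:-→d25:-→d26:-→d27:-→d28:H1  best=H1
  + 112.236.243.130/32 (H7) depth=32
  ? 84.108.23.4  path d0:H4→d1:-→d2:-→d3:-→d4:-→d5:-→d6:-→d7:-→d8:-→d9:-→d10:-→d11:-→d12:-→d13:-→d14:-→d15:-→d16:-→d17:-→d18:-→d19:-→d20:-→d21:-→d22:-→d23:-→d24:-→d25:-→d26:-→d27:-→d28:H1  best=H1
  ? 112.236.243.130  path d0:H4→d1:-→d2:-→d3:-→d4:-→d5:-→d6:-→d7:-→d8:-→d9:-→d10:-→d11:-→d12:-→d13:-→d14:-→d15:-→d16:-→d17:-→d18:-→d19:-→d20:-→d21:-→d22:-→d23:-→d24:-→d25:-→d26:-→d27:-→d28:-→d29:-→d30:-→d31:-→d32:H7  best=H7
  ? 84.108.23.3  path d0:H4→d1:-→d2:-→d3:-→d4:-→d5:-→d6:-→d7:-→d8:-→d9:-→d10:-→d11:-→d12:-→d13:-→d14:-→d15:-→d16:-→d17:-→d18:-→d19:-→d20:-→d21:-→d22:-→d23:-→d24:-→d25:-→d26:-→d27:-→d28:H1  best=H1
  del 0.0.0.0/0 (clear depth 0)
  ? 112.236.243.130  path d0:-→d1:-→d2:-→d3:-→d4:-→d5:-→d6:-→d7:-→d8:-→d9:-→d10:-→d11:-→d12:-→d13:-→d14:-→d15:-→d16:-→d17:-→d18:-→d19:-→d20:-→d21:-→d22:-→d23:-→d24:-→d25:-→d26:-→d27:-→d28:-→d29:-→d30:-→d31:-→d32:H7  best=H7
  del 84.108.23.0/28 (clear depth 28)
  del 112.236.243.130/32 (clear depth 32)
  + 112.0.0.0/8 (H5) depth=8
  ? 112.80.208.122  path d0:-→d1:-→d2:-→d3:-→d4:-→d5:-→d6:-→d7:-→d8:H5  best=H5
  + 112.236.243.0/24 (H7) depth=24
  ? 112.236.243.100  path d0:-→d1:-→d2:-→d3:-→d4:-→d5:-→d6:-→d7:-→d8:H5→d9:-→d10:-→d11:-→d12:-→d13:-→d14:-→d15:-→d16:-→d17:-→d18:-→d19:-→d20:-→d21:-→d22:-→d23:-→d24:H7  best=H7

== LOOKUPS ==
["H1","H1","H7","H1","H7","H5","H7"]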